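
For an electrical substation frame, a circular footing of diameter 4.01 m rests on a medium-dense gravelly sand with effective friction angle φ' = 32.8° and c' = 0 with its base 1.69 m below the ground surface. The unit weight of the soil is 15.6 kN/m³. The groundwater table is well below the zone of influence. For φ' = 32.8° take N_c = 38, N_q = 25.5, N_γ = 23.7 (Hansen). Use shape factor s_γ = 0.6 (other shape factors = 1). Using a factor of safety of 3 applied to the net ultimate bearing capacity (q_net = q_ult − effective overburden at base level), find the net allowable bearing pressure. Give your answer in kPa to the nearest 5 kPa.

q_all(net) ≈ 365 kPa

Effective surcharge at the founding depth q = γ·D_f = 15.6 × 1.69 = 26.364 kPa.
q_ult = q·N_q + 0.5·γ·B·N_γ·s_γ
     = 26.364 × 25.5 + 0.5 × 15.6 × 4.01 × 23.7 × 0.6
     = 672.28 + 444.77 = 1117.1 kPa.
Net ultimate: q_net = 1117.1 − 26.364 = 1090.7 kPa.
q_all(net) = 1090.7 / 3 = 363.56 kPa.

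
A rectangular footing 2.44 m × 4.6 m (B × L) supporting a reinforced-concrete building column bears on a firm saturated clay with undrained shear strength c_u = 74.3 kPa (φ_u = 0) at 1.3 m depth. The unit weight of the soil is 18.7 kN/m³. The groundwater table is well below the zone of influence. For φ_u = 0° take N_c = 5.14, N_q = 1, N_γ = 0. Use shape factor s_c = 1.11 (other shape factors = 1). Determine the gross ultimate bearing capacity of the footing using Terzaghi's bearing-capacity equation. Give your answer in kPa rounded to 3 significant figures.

q = γ·D_f = 18.7 × 1.3 = 24.31 kPa.
c·N_c·s_c = 74.3 × 5.14 × 1.11 = 423.91 kPa
q·N_q = 24.31 × 1 = 24.31 kPa
q_ult = 423.91 + 24.31 = 448.22 kPa.

q_ult ≈ 448 kPa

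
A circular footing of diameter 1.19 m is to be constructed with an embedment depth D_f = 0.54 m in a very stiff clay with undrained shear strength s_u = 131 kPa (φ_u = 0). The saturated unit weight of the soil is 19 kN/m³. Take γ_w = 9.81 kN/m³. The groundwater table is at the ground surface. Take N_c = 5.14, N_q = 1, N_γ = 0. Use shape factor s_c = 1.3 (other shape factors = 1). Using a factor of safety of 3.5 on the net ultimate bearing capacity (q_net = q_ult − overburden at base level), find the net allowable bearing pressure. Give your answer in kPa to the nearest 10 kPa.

q_all(net) ≈ 250 kPa

Water table at ground surface, so effective unit weight γ' = 19 − 9.81 = 9.19 kN/m³ is used throughout; overburden q = 9.19 × 0.54 = 4.9626 kPa.
Cohesion term c·N_c·s_c = 131 × 5.14 × 1.3 = 875.34 kPa; surcharge term q·N_q = 4.9626 × 1 = 4.9626 kPa.
q_ult = 875.34 + 4.9626 = 880.3 kPa.
q_net = 880.3 − 4.9626 = 875.34 kPa.
q_all(net) = 875.34 / 3.5 = 250.1 kPa.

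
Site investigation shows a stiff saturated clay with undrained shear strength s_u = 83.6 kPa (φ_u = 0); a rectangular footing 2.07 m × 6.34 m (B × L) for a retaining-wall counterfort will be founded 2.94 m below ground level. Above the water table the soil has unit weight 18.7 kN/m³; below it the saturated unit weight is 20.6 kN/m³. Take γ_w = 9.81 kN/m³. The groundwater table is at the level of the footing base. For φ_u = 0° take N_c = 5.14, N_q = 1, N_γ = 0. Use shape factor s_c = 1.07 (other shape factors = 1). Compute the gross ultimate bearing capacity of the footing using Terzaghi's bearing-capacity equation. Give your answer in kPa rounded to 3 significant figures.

q_ult ≈ 515 kPa

q = γ·D_f = 18.7 × 2.94 = 54.978 kPa.
c·N_c·s_c = 83.6 × 5.14 × 1.07 = 459.78 kPa
q·N_q = 54.978 × 1 = 54.978 kPa
q_ult = 459.78 + 54.978 = 514.76 kPa.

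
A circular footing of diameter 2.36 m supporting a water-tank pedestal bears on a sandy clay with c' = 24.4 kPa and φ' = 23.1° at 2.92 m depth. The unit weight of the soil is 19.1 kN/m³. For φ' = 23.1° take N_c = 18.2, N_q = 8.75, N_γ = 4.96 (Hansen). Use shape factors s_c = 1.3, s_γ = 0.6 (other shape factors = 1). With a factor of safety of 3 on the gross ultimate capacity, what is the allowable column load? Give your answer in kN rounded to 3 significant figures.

P_all ≈ 1650 kN

Overburden at base level: q = 19.1 × 2.92 = 55.772 kPa.
Cohesion term c·N_c·s_c = 24.4 × 18.2 × 1.3 = 577.3 kPa; surcharge term q·N_q = 55.772 × 8.75 = 488.01 kPa; self-weight term 0.5·γ·B·N_γ·s_γ = 0.5 × 19.1 × 2.36 × 4.96 × 0.6 = 67.073 kPa.
q_ult = 577.3 + 488.01 + 67.073 = 1132.4 kPa.
Gross allowable pressure q_all = 1132.4 / 3 = 377.46 kPa.
Footing area = 4.3744 m², so allowable column load = 377.46 × 4.3744 = 1651.2 kN.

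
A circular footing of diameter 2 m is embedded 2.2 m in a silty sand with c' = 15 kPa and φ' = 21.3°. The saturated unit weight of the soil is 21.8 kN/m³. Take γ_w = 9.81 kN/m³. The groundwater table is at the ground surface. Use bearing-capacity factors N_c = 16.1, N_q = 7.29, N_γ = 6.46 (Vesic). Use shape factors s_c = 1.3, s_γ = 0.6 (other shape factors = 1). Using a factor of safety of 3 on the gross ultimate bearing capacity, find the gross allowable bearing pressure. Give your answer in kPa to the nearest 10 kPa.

q_all ≈ 180 kPa

With the water table at the surface the whole profile is submerged: γ' = 21.8 − 9.81 = 11.99 kN/m³, so q = γ'·D_f = 26.378 kPa; the same γ' applies in the ½γBN_γ term.
q_ult = c·N_c·s_c + q·N_q + 0.5·γ·B·N_γ·s_γ
     = 15 × 16.1 × 1.3 + 26.378 × 7.29 + 0.5 × 11.99 × 2 × 6.46 × 0.6
     = 313.95 + 192.3 + 46.473 = 552.72 kPa.
q_all = 552.72 / 3 = 184.24 kPa.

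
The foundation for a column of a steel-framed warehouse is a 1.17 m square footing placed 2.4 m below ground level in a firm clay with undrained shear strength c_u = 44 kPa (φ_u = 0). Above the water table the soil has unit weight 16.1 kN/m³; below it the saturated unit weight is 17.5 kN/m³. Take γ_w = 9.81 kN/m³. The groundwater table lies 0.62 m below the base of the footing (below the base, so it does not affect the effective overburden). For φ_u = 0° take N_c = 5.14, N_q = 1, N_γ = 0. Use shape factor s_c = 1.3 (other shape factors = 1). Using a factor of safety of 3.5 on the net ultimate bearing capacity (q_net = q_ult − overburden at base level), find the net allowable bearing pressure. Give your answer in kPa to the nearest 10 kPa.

q = γ·D_f = 16.1 × 2.4 = 38.64 kPa.
c·N_c·s_c = 44 × 5.14 × 1.3 = 294.01 kPa
q·N_q = 38.64 × 1 = 38.64 kPa
q_ult = 294.01 + 38.64 = 332.65 kPa.
q_net = 332.65 − 38.64 = 294.01 kPa.
q_all(net) = 294.01 / 3.5 = 84.002 kPa.

q_all(net) ≈ 80 kPa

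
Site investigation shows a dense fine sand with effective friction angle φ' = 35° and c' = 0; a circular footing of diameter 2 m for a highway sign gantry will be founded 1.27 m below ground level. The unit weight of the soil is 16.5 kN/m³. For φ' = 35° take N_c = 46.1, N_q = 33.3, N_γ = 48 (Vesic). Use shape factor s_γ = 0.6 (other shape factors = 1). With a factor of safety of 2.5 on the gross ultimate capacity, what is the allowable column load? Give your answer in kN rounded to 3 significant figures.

q = γ·D_f = 16.5 × 1.27 = 20.955 kPa.
q·N_q = 20.955 × 33.3 = 697.8 kPa
0.5·γ·B·N_γ·s_γ = 0.5 × 16.5 × 2 × 48 × 0.6 = 475.2 kPa
q_ult = 697.8 + 475.2 = 1173 kPa.
Gross allowable pressure q_all = 1173 / 2.5 = 469.2 kPa.
Footing area = 3.1416 m², so allowable column load = 469.2 × 3.1416 = 1474 kN.

P_all ≈ 1470 kN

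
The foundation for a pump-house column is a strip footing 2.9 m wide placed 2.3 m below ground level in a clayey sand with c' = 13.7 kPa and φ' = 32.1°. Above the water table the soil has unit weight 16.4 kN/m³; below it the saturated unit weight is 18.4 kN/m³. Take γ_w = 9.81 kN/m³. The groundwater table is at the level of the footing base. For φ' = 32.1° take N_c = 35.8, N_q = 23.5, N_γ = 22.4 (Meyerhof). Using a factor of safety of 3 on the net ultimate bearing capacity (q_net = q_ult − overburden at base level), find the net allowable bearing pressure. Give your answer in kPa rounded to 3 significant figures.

q_all(net) ≈ 539 kPa

Effective surcharge at the founding depth q = γ·D_f = 16.4 × 2.3 = 37.72 kPa.
The water table coincides with the base, so in the self-weight term γ → γ' = 8.59 kN/m³.
q_ult = c·N_c + q·N_q + 0.5·γ·B·N_γ
     = 13.7 × 35.8 + 37.72 × 23.5 + 0.5 × 8.59 × 2.9 × 22.4
     = 490.46 + 886.42 + 279 = 1655.9 kPa.
q_net = 1655.9 − 37.72 = 1618.2 kPa.
q_all(net) = 1618.2 / 3 = 539.39 kPa.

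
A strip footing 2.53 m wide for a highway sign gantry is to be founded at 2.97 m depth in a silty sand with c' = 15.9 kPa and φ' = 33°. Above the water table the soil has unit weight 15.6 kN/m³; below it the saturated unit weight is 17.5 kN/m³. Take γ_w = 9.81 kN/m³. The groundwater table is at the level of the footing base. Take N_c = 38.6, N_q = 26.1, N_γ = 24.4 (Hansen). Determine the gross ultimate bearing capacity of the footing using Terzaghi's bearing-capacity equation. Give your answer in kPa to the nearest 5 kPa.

q_ult ≈ 2060 kPa

q = γ·D_f = 15.6 × 2.97 = 46.332 kPa.
For the ½γBN_γ term take γ' = 17.5 − 9.81 = 7.69 kN/m³ (soil below base is submerged).
c·N_c = 15.9 × 38.6 = 613.74 kPa
q·N_q = 46.332 × 26.1 = 1209.3 kPa
0.5·γ·B·N_γ = 0.5 × 7.69 × 2.53 × 24.4 = 237.36 kPa
q_ult = 613.74 + 1209.3 + 237.36 = 2060.4 kPa.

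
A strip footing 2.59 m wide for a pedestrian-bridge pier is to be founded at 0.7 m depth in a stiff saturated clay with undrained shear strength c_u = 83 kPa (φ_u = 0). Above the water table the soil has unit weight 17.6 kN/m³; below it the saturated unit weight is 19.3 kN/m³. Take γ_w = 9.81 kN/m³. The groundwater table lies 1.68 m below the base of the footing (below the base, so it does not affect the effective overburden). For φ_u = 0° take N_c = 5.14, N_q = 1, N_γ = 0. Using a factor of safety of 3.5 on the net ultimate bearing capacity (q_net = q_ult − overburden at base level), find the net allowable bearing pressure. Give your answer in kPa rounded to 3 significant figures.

Overburden at base level: q = 17.6 × 0.7 = 12.32 kPa.
Cohesion term c·N_c = 83 × 5.14 = 426.62 kPa; surcharge term q·N_q = 12.32 × 1 = 12.32 kPa.
q_ult = 426.62 + 12.32 = 438.94 kPa.
q_net = 438.94 − 12.32 = 426.62 kPa.
q_all(net) = 426.62 / 3.5 = 121.89 kPa.

q_all(net) ≈ 122 kPa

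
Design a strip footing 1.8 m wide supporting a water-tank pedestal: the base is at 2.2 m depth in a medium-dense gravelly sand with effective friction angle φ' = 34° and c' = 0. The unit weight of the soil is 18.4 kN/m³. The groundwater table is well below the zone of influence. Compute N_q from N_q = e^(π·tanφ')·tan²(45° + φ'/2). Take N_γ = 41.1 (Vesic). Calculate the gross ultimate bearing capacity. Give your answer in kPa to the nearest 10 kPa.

tan34° = 0.6745, so N_q = e^(π×0.6745)·tan²(62°) = 8.323 × 3.537 = 29.44.
Overburden at base level: q = 18.4 × 2.2 = 40.48 kPa.
Surcharge term q·N_q = 40.48 × 29.44 = 1191.7 kPa; self-weight term 0.5·γ·B·N_γ = 0.5 × 18.4 × 1.8 × 41.1 = 680.62 kPa.
q_ult = 1191.7 + 680.62 = 1872.3 kPa.

q_ult ≈ 1870 kPa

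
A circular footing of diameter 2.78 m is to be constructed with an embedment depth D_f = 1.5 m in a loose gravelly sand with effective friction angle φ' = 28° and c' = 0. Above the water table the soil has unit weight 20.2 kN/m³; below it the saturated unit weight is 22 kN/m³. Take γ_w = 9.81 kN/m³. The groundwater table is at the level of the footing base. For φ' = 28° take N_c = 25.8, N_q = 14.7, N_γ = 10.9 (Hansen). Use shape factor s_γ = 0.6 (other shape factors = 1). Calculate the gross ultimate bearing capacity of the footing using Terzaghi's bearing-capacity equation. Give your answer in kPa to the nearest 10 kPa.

q_ult ≈ 560 kPa

q = γ·D_f = 20.2 × 1.5 = 30.3 kPa.
For the ½γBN_γ term take γ' = 22 − 9.81 = 12.19 kN/m³ (soil below base is submerged).
q·N_q = 30.3 × 14.7 = 445.41 kPa
0.5·γ·B·N_γ·s_γ = 0.5 × 12.19 × 2.78 × 10.9 × 0.6 = 110.81 kPa
q_ult = 445.41 + 110.81 = 556.22 kPa.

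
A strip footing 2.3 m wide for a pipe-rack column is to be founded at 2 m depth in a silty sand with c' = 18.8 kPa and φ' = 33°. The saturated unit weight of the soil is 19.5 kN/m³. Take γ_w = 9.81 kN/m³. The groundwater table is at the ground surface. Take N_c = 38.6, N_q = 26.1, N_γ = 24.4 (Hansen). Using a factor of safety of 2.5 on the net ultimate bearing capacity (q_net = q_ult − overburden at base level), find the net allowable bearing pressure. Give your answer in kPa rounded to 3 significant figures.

γ' = 19.5 − 9.81 = 9.69 kN/m³ (submerged throughout). q = 9.69 × 2 = 19.38 kPa; the same γ' applies in the ½γBN_γ term.
c·N_c = 18.8 × 38.6 = 725.68 kPa
q·N_q = 19.38 × 26.1 = 505.82 kPa
0.5·γ·B·N_γ = 0.5 × 9.69 × 2.3 × 24.4 = 271.9 kPa
q_ult = 725.68 + 505.82 + 271.9 = 1503.4 kPa.
q_net = 1503.4 − 19.38 = 1484 kPa.
q_all(net) = 1484 / 2.5 = 593.61 kPa.

q_all(net) ≈ 594 kPa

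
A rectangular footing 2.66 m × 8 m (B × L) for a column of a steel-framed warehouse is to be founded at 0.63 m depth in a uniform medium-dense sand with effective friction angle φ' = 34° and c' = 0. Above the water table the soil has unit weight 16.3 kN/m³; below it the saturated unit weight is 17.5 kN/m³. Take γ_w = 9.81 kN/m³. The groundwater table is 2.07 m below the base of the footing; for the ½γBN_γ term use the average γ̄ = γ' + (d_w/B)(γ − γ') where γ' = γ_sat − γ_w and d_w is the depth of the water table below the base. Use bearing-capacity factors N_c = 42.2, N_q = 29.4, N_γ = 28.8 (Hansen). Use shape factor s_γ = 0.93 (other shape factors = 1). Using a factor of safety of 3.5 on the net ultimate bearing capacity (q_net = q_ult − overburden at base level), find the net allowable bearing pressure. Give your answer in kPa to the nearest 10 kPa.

Effective surcharge at the founding depth q = γ·D_f = 16.3 × 0.63 = 10.269 kPa.
With d_w = 2.07 m < B, γ̄ = 7.69 + (2.07/2.66) × (16.3 − 7.69) = 14.39 kN/m³.
q_ult = q·N_q + 0.5·γ·B·N_γ·s_γ
     = 10.269 × 29.4 + 0.5 × 14.39 × 2.66 × 28.8 × 0.93
     = 301.91 + 512.62 = 814.53 kPa.
q_net = 814.53 − 10.269 = 804.26 kPa.
q_all(net) = 804.26 / 3.5 = 229.79 kPa.

q_all(net) ≈ 230 kPa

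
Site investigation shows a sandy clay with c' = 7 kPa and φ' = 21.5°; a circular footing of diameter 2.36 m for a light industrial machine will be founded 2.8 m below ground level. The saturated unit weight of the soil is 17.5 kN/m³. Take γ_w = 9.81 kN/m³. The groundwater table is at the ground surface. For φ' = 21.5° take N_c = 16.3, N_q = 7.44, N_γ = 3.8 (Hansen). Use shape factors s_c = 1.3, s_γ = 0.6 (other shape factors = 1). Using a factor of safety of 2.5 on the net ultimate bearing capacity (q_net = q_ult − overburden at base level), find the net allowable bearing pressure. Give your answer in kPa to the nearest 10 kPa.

q_all(net) ≈ 120 kPa

With the water table at the surface the whole profile is submerged: γ' = 17.5 − 9.81 = 7.69 kN/m³, so q = γ'·D_f = 21.532 kPa; the same γ' applies in the ½γBN_γ term.
q_ult = c·N_c·s_c + q·N_q + 0.5·γ·B·N_γ·s_γ
     = 7 × 16.3 × 1.3 + 21.532 × 7.44 + 0.5 × 7.69 × 2.36 × 3.8 × 0.6
     = 148.33 + 160.2 + 20.689 = 329.22 kPa.
q_net = 329.22 − 21.532 = 307.69 kPa.
q_all(net) = 307.69 / 2.5 = 123.07 kPa.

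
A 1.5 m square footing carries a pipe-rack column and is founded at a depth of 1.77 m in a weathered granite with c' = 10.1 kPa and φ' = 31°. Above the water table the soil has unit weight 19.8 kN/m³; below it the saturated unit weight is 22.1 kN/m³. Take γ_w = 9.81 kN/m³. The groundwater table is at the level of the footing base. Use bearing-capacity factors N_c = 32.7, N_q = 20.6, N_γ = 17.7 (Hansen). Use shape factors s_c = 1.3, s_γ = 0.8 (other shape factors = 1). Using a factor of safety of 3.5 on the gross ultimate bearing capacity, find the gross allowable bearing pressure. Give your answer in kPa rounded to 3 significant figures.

Effective surcharge at the founding depth q = γ·D_f = 19.8 × 1.77 = 35.046 kPa.
The water table coincides with the base, so in the self-weight term γ → γ' = 12.29 kN/m³.
q_ult = c·N_c·s_c + q·N_q + 0.5·γ·B·N_γ·s_γ
     = 10.1 × 32.7 × 1.3 + 35.046 × 20.6 + 0.5 × 12.29 × 1.5 × 17.7 × 0.8
     = 429.35 + 721.95 + 130.52 = 1281.8 kPa.
q_all = 1281.8 / 3.5 = 366.23 kPa.

q_all ≈ 366 kPa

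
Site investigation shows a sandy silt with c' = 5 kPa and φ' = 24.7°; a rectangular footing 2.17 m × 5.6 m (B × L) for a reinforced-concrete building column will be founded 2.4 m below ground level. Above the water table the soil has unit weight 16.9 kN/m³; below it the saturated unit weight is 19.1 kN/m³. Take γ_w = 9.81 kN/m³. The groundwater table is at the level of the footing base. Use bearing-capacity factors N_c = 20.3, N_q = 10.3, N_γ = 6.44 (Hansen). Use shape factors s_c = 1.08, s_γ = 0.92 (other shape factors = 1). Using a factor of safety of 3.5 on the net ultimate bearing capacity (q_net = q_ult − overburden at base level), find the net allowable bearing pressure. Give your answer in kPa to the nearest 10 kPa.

q_all(net) ≈ 160 kPa

q = γ·D_f = 16.9 × 2.4 = 40.56 kPa.
For the ½γBN_γ term take γ' = 19.1 − 9.81 = 9.29 kN/m³ (soil below base is submerged).
c·N_c·s_c = 5 × 20.3 × 1.08 = 109.62 kPa
q·N_q = 40.56 × 10.3 = 417.77 kPa
0.5·γ·B·N_γ·s_γ = 0.5 × 9.29 × 2.17 × 6.44 × 0.92 = 59.72 kPa
q_ult = 109.62 + 417.77 + 59.72 = 587.11 kPa.
q_net = 587.11 − 40.56 = 546.55 kPa.
q_all(net) = 546.55 / 3.5 = 156.16 kPa.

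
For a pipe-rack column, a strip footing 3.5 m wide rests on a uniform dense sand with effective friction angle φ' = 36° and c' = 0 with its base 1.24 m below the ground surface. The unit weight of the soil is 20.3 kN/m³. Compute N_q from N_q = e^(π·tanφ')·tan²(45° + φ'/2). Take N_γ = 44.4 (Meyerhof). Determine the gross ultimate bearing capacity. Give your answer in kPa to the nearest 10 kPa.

tan36° = 0.7265, so N_q = e^(π×0.7265)·tan²(63°) = 9.801 × 3.852 = 37.75.
Effective surcharge at the founding depth q = γ·D_f = 20.3 × 1.24 = 25.172 kPa.
q_ult = q·N_q + 0.5·γ·B·N_γ
     = 25.172 × 37.752 + 0.5 × 20.3 × 3.5 × 44.4
     = 950.31 + 1577.3 = 2527.6 kPa.

q_ult ≈ 2530 kPa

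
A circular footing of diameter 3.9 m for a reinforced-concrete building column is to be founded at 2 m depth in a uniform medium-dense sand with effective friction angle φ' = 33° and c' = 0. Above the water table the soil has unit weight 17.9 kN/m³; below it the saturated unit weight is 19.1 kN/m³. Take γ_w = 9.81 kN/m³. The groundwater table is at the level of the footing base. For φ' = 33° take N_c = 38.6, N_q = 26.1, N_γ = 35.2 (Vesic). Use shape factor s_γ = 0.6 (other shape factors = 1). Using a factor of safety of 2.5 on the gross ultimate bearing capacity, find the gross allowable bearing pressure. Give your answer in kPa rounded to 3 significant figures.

Effective surcharge at the founding depth q = γ·D_f = 17.9 × 2 = 35.8 kPa.
The water table coincides with the base, so in the self-weight term γ → γ' = 9.29 kN/m³.
q_ult = q·N_q + 0.5·γ·B·N_γ·s_γ
     = 35.8 × 26.1 + 0.5 × 9.29 × 3.9 × 35.2 × 0.6
     = 934.38 + 382.6 = 1317 kPa.
q_all = 1317 / 2.5 = 526.79 kPa.

q_all ≈ 527 kPa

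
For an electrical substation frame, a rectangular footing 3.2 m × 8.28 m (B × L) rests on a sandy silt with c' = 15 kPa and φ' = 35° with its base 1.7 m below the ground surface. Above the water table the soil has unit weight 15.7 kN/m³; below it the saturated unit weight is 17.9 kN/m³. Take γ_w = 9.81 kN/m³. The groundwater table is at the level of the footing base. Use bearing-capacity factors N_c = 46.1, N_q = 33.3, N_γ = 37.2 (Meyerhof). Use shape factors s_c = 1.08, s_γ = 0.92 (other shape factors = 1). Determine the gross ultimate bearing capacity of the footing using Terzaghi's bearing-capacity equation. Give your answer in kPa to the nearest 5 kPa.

q = γ·D_f = 15.7 × 1.7 = 26.69 kPa.
For the ½γBN_γ term take γ' = 17.9 − 9.81 = 8.09 kN/m³ (soil below base is submerged).
c·N_c·s_c = 15 × 46.1 × 1.08 = 746.82 kPa
q·N_q = 26.69 × 33.3 = 888.78 kPa
0.5·γ·B·N_γ·s_γ = 0.5 × 8.09 × 3.2 × 37.2 × 0.92 = 443 kPa
q_ult = 746.82 + 888.78 + 443 = 2078.6 kPa.

q_ult ≈ 2080 kPa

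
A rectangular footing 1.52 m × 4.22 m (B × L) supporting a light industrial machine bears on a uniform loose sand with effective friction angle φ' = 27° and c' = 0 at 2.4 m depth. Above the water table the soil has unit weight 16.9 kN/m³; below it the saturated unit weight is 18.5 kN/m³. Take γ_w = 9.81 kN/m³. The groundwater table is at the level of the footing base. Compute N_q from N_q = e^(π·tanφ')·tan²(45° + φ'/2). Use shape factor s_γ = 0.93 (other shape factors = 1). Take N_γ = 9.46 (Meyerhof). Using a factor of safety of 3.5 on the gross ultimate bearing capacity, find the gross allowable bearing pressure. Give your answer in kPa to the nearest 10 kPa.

N_q = e^(π·tan27°)·tan²(58.5°) = 13.2.
Overburden at base level: q = 16.9 × 2.4 = 40.56 kPa.
Below the base the soil is submerged, so the ½γBN_γ term uses γ' = 18.5 − 9.81 = 8.69 kN/m³.
Surcharge term q·N_q = 40.56 × 13.199 = 535.36 kPa; self-weight term 0.5·γ·B·N_γ·s_γ = 0.5 × 8.69 × 1.52 × 9.46 × 0.93 = 58.104 kPa.
q_ult = 535.36 + 58.104 = 593.46 kPa.
q_all = 593.46 / 3.5 = 169.56 kPa.

q_all ≈ 170 kPa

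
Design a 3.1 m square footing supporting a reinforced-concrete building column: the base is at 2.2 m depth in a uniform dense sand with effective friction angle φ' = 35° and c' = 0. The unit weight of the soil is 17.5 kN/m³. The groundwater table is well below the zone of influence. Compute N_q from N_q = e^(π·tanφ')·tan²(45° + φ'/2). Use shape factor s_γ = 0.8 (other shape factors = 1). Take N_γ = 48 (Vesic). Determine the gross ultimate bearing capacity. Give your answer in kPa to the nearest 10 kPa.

q_ult ≈ 2320 kPa

tan35° = 0.7002, so N_q = e^(π×0.7002)·tan²(62.5°) = 9.023 × 3.69 = 33.3.
Effective surcharge at the founding depth q = γ·D_f = 17.5 × 2.2 = 38.5 kPa.
q_ult = q·N_q + 0.5·γ·B·N_γ·s_γ
     = 38.5 × 33.296 + 0.5 × 17.5 × 3.1 × 48 × 0.8
     = 1281.9 + 1041.6 = 2323.5 kPa.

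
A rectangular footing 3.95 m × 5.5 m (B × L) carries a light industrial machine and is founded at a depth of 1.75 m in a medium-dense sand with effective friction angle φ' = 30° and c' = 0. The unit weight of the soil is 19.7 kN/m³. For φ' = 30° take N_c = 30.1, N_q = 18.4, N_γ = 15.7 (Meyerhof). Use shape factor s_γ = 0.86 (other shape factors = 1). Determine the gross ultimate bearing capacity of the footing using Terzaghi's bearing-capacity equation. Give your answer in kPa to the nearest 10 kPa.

q_ult ≈ 1160 kPa

q = γ·D_f = 19.7 × 1.75 = 34.475 kPa.
q·N_q = 34.475 × 18.4 = 634.34 kPa
0.5·γ·B·N_γ·s_γ = 0.5 × 19.7 × 3.95 × 15.7 × 0.86 = 525.33 kPa
q_ult = 634.34 + 525.33 = 1159.7 kPa.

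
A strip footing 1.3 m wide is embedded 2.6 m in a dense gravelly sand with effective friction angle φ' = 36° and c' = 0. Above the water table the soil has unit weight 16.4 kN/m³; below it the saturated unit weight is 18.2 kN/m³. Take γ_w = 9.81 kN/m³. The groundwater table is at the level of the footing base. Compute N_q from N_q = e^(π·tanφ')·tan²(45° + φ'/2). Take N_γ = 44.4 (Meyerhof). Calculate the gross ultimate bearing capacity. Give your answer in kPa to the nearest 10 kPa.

q_ult ≈ 1850 kPa

tan36° = 0.7265, so N_q = e^(π×0.7265)·tan²(63°) = 9.801 × 3.852 = 37.75.
q = γ·D_f = 16.4 × 2.6 = 42.64 kPa.
For the ½γBN_γ term take γ' = 18.2 − 9.81 = 8.39 kN/m³ (soil below base is submerged).
q·N_q = 42.64 × 37.752 = 1609.8 kPa
0.5·γ·B·N_γ = 0.5 × 8.39 × 1.3 × 44.4 = 242.14 kPa
q_ult = 1609.8 + 242.14 = 1851.9 kPa.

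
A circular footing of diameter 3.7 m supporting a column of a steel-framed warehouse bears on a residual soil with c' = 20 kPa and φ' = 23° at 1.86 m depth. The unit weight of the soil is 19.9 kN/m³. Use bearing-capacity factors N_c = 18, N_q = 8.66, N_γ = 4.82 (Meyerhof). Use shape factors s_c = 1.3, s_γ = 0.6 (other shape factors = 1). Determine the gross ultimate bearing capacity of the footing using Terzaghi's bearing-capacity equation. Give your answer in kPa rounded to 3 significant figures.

q_ult ≈ 895 kPa

Overburden at base level: q = 19.9 × 1.86 = 37.014 kPa.
Cohesion term c·N_c·s_c = 20 × 18 × 1.3 = 468 kPa; surcharge term q·N_q = 37.014 × 8.66 = 320.54 kPa; self-weight term 0.5·γ·B·N_γ·s_γ = 0.5 × 19.9 × 3.7 × 4.82 × 0.6 = 106.47 kPa.
q_ult = 468 + 320.54 + 106.47 = 895.01 kPa.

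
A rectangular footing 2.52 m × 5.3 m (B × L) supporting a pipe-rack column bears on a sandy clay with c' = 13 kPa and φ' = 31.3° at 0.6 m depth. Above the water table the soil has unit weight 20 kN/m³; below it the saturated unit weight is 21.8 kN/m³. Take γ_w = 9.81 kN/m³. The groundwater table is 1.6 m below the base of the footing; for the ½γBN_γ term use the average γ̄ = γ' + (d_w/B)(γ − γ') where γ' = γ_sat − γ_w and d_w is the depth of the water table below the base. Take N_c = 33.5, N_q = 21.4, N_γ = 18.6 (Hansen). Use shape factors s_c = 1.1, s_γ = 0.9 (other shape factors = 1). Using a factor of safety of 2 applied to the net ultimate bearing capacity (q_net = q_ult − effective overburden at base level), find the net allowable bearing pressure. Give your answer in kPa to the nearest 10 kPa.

Effective surcharge at the founding depth q = γ·D_f = 20 × 0.6 = 12 kPa.
With d_w = 1.6 m < B, γ̄ = 11.99 + (1.6/2.52) × (20 − 11.99) = 17.076 kN/m³.
q_ult = c·N_c·s_c + q·N_q + 0.5·γ·B·N_γ·s_γ
     = 13 × 33.5 × 1.1 + 12 × 21.4 + 0.5 × 17.076 × 2.52 × 18.6 × 0.9
     = 479.05 + 256.8 + 360.17 = 1096 kPa.
Net ultimate: q_net = 1096 − 12 = 1084 kPa.
q_all(net) = 1084 / 2 = 542.01 kPa.

q_all(net) ≈ 540 kPa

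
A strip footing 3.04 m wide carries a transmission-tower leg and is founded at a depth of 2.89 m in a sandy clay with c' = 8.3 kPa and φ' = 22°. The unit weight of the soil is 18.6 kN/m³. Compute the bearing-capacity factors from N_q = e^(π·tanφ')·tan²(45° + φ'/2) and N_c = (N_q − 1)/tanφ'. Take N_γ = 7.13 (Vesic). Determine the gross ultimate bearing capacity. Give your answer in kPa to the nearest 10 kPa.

tan22° = 0.404, so N_q = e^(π×0.404)·tan²(56°) = 3.558 × 2.198 = 7.82.
N_c = (7.82 − 1)/tan22° = 16.88.
Overburden at base level: q = 18.6 × 2.89 = 53.754 kPa.
Cohesion term c·N_c = 8.3 × 16.883 = 140.13 kPa; surcharge term q·N_q = 53.754 × 7.8211 = 420.42 kPa; self-weight term 0.5·γ·B·N_γ = 0.5 × 18.6 × 3.04 × 7.13 = 201.58 kPa.
q_ult = 140.13 + 420.42 + 201.58 = 762.12 kPa.

q_ult ≈ 760 kPa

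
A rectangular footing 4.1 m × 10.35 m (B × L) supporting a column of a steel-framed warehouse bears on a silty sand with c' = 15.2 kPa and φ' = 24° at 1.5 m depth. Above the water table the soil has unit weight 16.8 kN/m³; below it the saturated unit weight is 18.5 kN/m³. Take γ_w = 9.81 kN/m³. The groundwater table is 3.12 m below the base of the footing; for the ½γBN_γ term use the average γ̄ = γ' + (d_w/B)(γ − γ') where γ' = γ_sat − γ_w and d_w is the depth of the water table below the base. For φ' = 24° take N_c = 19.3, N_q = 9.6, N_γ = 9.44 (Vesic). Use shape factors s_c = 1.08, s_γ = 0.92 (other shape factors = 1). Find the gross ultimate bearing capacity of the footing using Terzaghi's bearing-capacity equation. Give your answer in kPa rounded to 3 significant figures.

Overburden at base level: q = 16.8 × 1.5 = 25.2 kPa.
The water table is 3.12 m below the base (< B = 4.1 m), so the ½γBN_γ term uses γ̄ = γ' + (d_w/B)(γ − γ') = 8.69 + (3.12/4.1)(16.8 − 8.69) = 14.862 kN/m³.
Cohesion term c·N_c·s_c = 15.2 × 19.3 × 1.08 = 316.83 kPa; surcharge term q·N_q = 25.2 × 9.6 = 241.92 kPa; self-weight term 0.5·γ·B·N_γ·s_γ = 0.5 × 14.862 × 4.1 × 9.44 × 0.92 = 264.59 kPa.
q_ult = 316.83 + 241.92 + 264.59 = 823.34 kPa.

q_ult ≈ 823 kPa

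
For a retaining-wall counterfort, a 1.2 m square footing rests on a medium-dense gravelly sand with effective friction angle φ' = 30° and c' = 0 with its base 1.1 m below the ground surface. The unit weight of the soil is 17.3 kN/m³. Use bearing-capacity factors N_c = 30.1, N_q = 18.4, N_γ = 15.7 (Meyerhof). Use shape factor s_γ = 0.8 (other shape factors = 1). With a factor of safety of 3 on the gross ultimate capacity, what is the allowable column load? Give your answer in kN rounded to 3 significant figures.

P_all ≈ 231 kN

Overburden at base level: q = 17.3 × 1.1 = 19.03 kPa.
Surcharge term q·N_q = 19.03 × 18.4 = 350.15 kPa; self-weight term 0.5·γ·B·N_γ·s_γ = 0.5 × 17.3 × 1.2 × 15.7 × 0.8 = 130.37 kPa.
q_ult = 350.15 + 130.37 = 480.52 kPa.
Gross allowable pressure q_all = 480.52 / 3 = 160.17 kPa.
Footing area = 1.44 m², so allowable column load = 160.17 × 1.44 = 230.65 kN.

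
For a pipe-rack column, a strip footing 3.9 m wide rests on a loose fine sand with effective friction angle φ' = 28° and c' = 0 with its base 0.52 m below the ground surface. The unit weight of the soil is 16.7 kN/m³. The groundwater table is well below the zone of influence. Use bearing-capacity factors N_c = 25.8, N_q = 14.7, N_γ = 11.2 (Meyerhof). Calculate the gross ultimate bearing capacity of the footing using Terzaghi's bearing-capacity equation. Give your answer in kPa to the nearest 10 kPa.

q_ult ≈ 490 kPa

Effective surcharge at the founding depth q = γ·D_f = 16.7 × 0.52 = 8.684 kPa.
q_ult = q·N_q + 0.5·γ·B·N_γ
     = 8.684 × 14.7 + 0.5 × 16.7 × 3.9 × 11.2
     = 127.65 + 364.73 = 492.38 kPa.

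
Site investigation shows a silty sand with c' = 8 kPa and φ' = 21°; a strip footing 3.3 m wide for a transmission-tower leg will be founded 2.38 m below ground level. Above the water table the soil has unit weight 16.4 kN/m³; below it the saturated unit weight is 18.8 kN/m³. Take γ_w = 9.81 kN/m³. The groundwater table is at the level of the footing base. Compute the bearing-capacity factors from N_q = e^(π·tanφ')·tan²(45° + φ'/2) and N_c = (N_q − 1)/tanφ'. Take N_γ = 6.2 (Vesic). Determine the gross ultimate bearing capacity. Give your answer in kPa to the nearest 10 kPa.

tan21° = 0.3839, so N_q = e^(π×0.3839)·tan²(55.5°) = 3.34 × 2.117 = 7.07.
N_c = (7.07 − 1)/tan21° = 15.81.
Overburden at base level: q = 16.4 × 2.38 = 39.032 kPa.
Below the base the soil is submerged, so the ½γBN_γ term uses γ' = 18.8 − 9.81 = 8.99 kN/m³.
Cohesion term c·N_c = 8 × 15.815 = 126.52 kPa; surcharge term q·N_q = 39.032 × 7.0708 = 275.99 kPa; self-weight term 0.5·γ·B·N_γ = 0.5 × 8.99 × 3.3 × 6.2 = 91.968 kPa.
q_ult = 126.52 + 275.99 + 91.968 = 494.47 kPa.

q_ult ≈ 490 kPa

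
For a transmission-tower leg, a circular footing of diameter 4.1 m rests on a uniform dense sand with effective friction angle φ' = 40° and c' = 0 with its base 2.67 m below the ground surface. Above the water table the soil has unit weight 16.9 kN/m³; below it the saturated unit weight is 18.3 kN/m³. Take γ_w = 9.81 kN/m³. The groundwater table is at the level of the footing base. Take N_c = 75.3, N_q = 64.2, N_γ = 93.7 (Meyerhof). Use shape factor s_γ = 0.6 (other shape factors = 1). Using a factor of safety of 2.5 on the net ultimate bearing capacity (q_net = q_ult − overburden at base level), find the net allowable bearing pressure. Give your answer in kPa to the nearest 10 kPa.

q_all(net) ≈ 1530 kPa

Overburden at base level: q = 16.9 × 2.67 = 45.123 kPa.
Below the base the soil is submerged, so the ½γBN_γ term uses γ' = 18.3 − 9.81 = 8.49 kN/m³.
Surcharge term q·N_q = 45.123 × 64.2 = 2896.9 kPa; self-weight term 0.5·γ·B·N_γ·s_γ = 0.5 × 8.49 × 4.1 × 93.7 × 0.6 = 978.48 kPa.
q_ult = 2896.9 + 978.48 = 3875.4 kPa.
q_net = 3875.4 − 45.123 = 3830.3 kPa.
q_all(net) = 3830.3 / 2.5 = 1532.1 kPa.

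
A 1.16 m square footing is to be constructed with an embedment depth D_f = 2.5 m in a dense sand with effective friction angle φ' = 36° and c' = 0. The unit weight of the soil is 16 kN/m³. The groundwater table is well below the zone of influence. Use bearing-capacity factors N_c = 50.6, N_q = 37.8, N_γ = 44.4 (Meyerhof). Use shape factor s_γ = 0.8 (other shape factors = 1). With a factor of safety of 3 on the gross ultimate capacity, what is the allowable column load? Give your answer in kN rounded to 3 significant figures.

P_all ≈ 826 kN

q = γ·D_f = 16 × 2.5 = 40 kPa.
q·N_q = 40 × 37.8 = 1512 kPa
0.5·γ·B·N_γ·s_γ = 0.5 × 16 × 1.16 × 44.4 × 0.8 = 329.63 kPa
q_ult = 1512 + 329.63 = 1841.6 kPa.
Gross allowable pressure q_all = 1841.6 / 3 = 613.88 kPa.
Footing area = 1.3456 m², so allowable column load = 613.88 × 1.3456 = 826.03 kN.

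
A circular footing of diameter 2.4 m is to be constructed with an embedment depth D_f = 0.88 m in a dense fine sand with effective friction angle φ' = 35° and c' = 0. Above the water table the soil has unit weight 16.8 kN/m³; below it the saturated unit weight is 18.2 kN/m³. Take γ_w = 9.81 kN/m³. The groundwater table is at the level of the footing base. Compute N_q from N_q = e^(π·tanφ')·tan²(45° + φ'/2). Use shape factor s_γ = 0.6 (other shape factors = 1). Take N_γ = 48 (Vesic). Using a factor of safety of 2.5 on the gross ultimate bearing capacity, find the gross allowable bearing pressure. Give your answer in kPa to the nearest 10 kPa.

N_q = e^(π·tan35°)·tan²(62.5°) = 33.3.
Overburden at base level: q = 16.8 × 0.88 = 14.784 kPa.
Below the base the soil is submerged, so the ½γBN_γ term uses γ' = 18.2 − 9.81 = 8.39 kN/m³.
Surcharge term q·N_q = 14.784 × 33.296 = 492.25 kPa; self-weight term 0.5·γ·B·N_γ·s_γ = 0.5 × 8.39 × 2.4 × 48 × 0.6 = 289.96 kPa.
q_ult = 492.25 + 289.96 = 782.21 kPa.
q_all = 782.21 / 2.5 = 312.88 kPa.

q_all ≈ 310 kPa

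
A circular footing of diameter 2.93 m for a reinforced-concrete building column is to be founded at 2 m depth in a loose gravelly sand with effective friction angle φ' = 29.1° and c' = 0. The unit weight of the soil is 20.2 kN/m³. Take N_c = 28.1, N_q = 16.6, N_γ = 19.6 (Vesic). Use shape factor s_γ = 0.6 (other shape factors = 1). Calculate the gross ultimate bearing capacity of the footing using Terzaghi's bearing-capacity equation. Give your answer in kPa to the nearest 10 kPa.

q = γ·D_f = 20.2 × 2 = 40.4 kPa.
q·N_q = 40.4 × 16.6 = 670.64 kPa
0.5·γ·B·N_γ·s_γ = 0.5 × 20.2 × 2.93 × 19.6 × 0.6 = 348.01 kPa
q_ult = 670.64 + 348.01 = 1018.7 kPa.

q_ult ≈ 1020 kPa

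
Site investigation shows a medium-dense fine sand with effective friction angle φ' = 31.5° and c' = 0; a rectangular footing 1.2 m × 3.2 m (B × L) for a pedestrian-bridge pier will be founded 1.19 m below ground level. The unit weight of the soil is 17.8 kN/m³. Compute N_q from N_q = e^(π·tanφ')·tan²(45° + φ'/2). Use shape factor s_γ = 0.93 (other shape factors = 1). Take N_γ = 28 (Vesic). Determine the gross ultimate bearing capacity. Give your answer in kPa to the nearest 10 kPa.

tan31.5° = 0.6128, so N_q = e^(π×0.6128)·tan²(60.75°) = 6.856 × 3.188 = 21.86.
Effective surcharge at the founding depth q = γ·D_f = 17.8 × 1.19 = 21.182 kPa.
q_ult = q·N_q + 0.5·γ·B·N_γ·s_γ
     = 21.182 × 21.861 + 0.5 × 17.8 × 1.2 × 28 × 0.93
     = 463.06 + 278.11 = 741.17 kPa.

q_ult ≈ 740 kPa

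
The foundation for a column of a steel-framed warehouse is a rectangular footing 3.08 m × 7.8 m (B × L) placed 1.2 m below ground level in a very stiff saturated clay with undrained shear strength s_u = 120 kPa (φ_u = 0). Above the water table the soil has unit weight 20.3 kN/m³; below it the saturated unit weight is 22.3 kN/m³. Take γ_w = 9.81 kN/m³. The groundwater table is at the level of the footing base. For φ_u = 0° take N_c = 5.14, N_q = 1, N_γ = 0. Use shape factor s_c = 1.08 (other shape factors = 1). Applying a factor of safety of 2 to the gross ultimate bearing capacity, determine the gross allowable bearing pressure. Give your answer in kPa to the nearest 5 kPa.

q_all ≈ 345 kPa

Effective surcharge at the founding depth q = γ·D_f = 20.3 × 1.2 = 24.36 kPa.
q_ult = c·N_c·s_c + q·N_q
     = 120 × 5.14 × 1.08 + 24.36 × 1
     = 666.14 + 24.36 = 690.5 kPa.
q_all = q_ult / FS = 690.5 / 2 = 345.25 kPa.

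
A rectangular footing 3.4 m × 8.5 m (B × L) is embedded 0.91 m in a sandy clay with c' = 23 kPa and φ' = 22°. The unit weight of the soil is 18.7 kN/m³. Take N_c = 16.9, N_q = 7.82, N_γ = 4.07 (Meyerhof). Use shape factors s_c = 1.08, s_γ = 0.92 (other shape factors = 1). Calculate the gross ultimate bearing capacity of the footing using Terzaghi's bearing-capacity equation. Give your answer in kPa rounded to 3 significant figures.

q_ult ≈ 672 kPa

Effective surcharge at the founding depth q = γ·D_f = 18.7 × 0.91 = 17.017 kPa.
q_ult = c·N_c·s_c + q·N_q + 0.5·γ·B·N_γ·s_γ
     = 23 × 16.9 × 1.08 + 17.017 × 7.82 + 0.5 × 18.7 × 3.4 × 4.07 × 0.92
     = 419.8 + 133.07 + 119.03 = 671.9 kPa.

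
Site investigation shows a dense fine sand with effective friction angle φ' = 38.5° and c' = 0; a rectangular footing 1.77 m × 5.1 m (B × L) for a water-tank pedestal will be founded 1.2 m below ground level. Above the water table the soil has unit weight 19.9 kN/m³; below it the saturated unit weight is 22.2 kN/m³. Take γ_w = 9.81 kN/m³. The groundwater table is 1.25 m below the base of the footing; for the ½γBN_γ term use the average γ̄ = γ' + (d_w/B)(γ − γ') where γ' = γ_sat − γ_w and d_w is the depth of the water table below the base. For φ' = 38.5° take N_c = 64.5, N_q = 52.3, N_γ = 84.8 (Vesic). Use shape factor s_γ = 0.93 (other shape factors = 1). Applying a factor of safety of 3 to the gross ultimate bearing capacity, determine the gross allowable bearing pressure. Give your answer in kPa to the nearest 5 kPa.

q = γ·D_f = 19.9 × 1.2 = 23.88 kPa.
γ' = 12.39 kN/m³; averaging over the depth B below the base, γ̄ = γ' + (d_w/B)(γ − γ') = 17.694 kN/m³.
q·N_q = 23.88 × 52.3 = 1248.9 kPa
0.5·γ·B·N_γ·s_γ = 0.5 × 17.694 × 1.77 × 84.8 × 0.93 = 1234.9 kPa
q_ult = 1248.9 + 1234.9 = 2483.8 kPa.
q_all = q_ult / FS = 2483.8 / 3 = 827.95 kPa.

q_all ≈ 830 kPa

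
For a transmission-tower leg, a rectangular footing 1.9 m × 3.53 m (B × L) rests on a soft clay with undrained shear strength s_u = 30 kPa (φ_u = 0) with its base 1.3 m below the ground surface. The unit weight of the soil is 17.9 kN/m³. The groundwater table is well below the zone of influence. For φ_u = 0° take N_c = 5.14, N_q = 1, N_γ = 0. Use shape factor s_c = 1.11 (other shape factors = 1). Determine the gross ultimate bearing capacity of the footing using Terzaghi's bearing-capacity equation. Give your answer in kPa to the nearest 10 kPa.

q_ult ≈ 190 kPa

q = γ·D_f = 17.9 × 1.3 = 23.27 kPa.
c·N_c·s_c = 30 × 5.14 × 1.11 = 171.16 kPa
q·N_q = 23.27 × 1 = 23.27 kPa
q_ult = 171.16 + 23.27 = 194.43 kPa.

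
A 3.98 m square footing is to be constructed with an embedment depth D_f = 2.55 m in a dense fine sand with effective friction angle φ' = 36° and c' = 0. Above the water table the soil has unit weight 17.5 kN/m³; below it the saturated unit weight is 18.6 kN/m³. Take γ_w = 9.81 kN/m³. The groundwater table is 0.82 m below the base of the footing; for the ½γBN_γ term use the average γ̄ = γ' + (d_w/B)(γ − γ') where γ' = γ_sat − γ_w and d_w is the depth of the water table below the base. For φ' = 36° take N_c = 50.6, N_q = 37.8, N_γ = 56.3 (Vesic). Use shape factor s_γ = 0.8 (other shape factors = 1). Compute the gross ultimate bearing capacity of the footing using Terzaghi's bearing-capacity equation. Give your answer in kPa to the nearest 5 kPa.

q_ult ≈ 2635 kPa

q = γ·D_f = 17.5 × 2.55 = 44.625 kPa.
γ' = 8.79 kN/m³; averaging over the depth B below the base, γ̄ = γ' + (d_w/B)(γ − γ') = 10.585 kN/m³.
q·N_q = 44.625 × 37.8 = 1686.8 kPa
0.5·γ·B·N_γ·s_γ = 0.5 × 10.585 × 3.98 × 56.3 × 0.8 = 948.69 kPa
q_ult = 1686.8 + 948.69 = 2635.5 kPa.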